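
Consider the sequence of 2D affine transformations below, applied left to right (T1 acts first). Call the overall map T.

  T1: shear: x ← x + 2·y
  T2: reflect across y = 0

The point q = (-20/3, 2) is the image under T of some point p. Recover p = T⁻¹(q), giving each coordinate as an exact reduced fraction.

p = (-8/3, -2)

T1 = [1 2 0; 0 1 0; 0 0 1]
T2·T1 = [1 2 0; 0 -1 0; 0 0 1]
det M = -1; M⁻¹ = [1 2 0; 0 -1 0; 0 0 1]
M⁻¹ · (-20/3, 2)ᵀ = (-8/3, -2)ᵀ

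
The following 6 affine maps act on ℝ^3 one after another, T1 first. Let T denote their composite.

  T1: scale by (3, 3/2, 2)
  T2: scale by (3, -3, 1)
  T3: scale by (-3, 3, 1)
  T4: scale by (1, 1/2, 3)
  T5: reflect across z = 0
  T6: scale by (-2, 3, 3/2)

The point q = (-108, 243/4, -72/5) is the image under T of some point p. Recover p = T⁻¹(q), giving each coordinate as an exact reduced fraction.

p = (-2, -3, 8/5)

T1 = [3 0 0 0; 0 3/2 0 0; 0 0 2 0; 0 0 0 1]
T2·T1 = [9 0 0 0; 0 -9/2 0 0; 0 0 2 0; 0 0 0 1]
T3·…·T1 = [-27 0 0 0; 0 -27/2 0 0; 0 0 2 0; 0 0 0 1]
T4·…·T1 = [-27 0 0 0; 0 -27/4 0 0; 0 0 6 0; 0 0 0 1]
T5·…·T1 = [-27 0 0 0; 0 -27/4 0 0; 0 0 -6 0; 0 0 0 1]
T6·…·T1 = [54 0 0 0; 0 -81/4 0 0; 0 0 -9 0; 0 0 0 1]
det M = 19683/2; M⁻¹ = [1/54 0 0 0; 0 -4/81 0 0; 0 0 -1/9 0; 0 0 0 1]
M⁻¹ · (-108, 243/4, -72/5)ᵀ = (-2, -3, 8/5)ᵀ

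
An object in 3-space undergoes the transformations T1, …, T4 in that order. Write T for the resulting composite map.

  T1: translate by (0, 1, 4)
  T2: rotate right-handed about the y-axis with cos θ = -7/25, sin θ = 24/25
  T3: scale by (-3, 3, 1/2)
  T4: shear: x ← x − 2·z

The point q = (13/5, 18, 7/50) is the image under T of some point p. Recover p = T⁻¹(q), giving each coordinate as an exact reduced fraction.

T1 = [1 0 0 0; 0 1 0 1; 0 0 1 4; 0 0 0 1]
T2·T1 = [-7/25 0 24/25 96/25; 0 1 0 1; -24/25 0 -7/25 -28/25; 0 0 0 1]
T3·…·T1 = [21/25 0 -72/25 -288/25; 0 3 0 3; -12/25 0 -7/50 -14/25; 0 0 0 1]
T4·…·T1 = [9/5 0 -13/5 -52/5; 0 3 0 3; -12/25 0 -7/50 -14/25; 0 0 0 1]
det M = -9/2; M⁻¹ = [7/75 0 -26/15 0; 0 1/3 0 -1; -8/25 0 -6/5 -4; 0 0 0 1]
M⁻¹ · (13/5, 18, 7/50)ᵀ = (0, 5, -5)ᵀ

p = (0, 5, -5)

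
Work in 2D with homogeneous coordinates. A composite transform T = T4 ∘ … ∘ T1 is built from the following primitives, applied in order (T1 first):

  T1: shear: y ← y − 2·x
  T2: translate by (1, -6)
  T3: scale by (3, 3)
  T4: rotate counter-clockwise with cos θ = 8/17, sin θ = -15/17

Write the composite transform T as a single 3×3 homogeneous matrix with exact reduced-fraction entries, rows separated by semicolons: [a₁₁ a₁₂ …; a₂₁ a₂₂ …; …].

T = [-66/17 45/17 -246/17; -93/17 24/17 -189/17; 0 0 1]

T1 = [1 0 0; -2 1 0; 0 0 1]
T2·T1 = [1 0 1; -2 1 -6; 0 0 1]
T3·…·T1 = [3 0 3; -6 3 -18; 0 0 1]
T4·…·T1 = [-66/17 45/17 -246/17; -93/17 24/17 -189/17; 0 0 1]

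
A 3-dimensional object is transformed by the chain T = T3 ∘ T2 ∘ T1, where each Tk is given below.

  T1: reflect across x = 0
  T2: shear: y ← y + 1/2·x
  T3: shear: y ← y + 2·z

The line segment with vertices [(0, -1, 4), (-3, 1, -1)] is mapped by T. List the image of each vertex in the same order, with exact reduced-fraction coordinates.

T1 reflect across x = 0: (0, -1, 4) → (0, -1, 4); (-3, 1, -1) → (3, 1, -1)
T2 shear: y ← y + 1/2·x: (0, -1, 4) → (0, -1, 4); (3, 1, -1) → (3, 5/2, -1)
T3 shear: y ← y + 2·z: (0, -1, 4) → (0, 7, 4); (3, 5/2, -1) → (3, 1/2, -1)

image vertices: (0, 7, 4), (3, 1/2, -1)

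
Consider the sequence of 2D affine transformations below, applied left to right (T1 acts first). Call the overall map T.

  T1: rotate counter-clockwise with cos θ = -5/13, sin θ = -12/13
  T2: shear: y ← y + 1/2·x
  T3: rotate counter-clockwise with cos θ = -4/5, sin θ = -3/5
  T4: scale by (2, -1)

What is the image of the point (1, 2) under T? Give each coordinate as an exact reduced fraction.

T(p) = (-227/65, 7/65)

T1 rotate counter-clockwise with cos θ = -5/13, sin θ = -12/13: (1, 2) → (19/13, -22/13)
T2 shear: y ← y + 1/2·x: (19/13, -22/13) → (19/13, -25/26)
T3 rotate counter-clockwise with cos θ = -4/5, sin θ = -3/5: (19/13, -25/26) → (-227/130, -7/65)
T4 scale by (2, -1): (-227/130, -7/65) → (-227/65, 7/65)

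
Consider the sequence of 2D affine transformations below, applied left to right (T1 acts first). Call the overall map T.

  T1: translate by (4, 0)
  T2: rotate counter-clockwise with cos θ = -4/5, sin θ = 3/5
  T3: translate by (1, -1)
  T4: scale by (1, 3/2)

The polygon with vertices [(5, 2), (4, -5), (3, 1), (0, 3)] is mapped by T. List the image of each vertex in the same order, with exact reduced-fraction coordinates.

T1 translate by (4, 0): (5, 2) → (9, 2); (4, -5) → (8, -5); (3, 1) → (7, 1); (0, 3) → (4, 3)
T2 rotate counter-clockwise with cos θ = -4/5, sin θ = 3/5: (9, 2) → (-42/5, 19/5); (8, -5) → (-17/5, 44/5); (7, 1) → (-31/5, 17/5); (4, 3) → (-5, 0)
T3 translate by (1, -1): (-42/5, 19/5) → (-37/5, 14/5); (-17/5, 44/5) → (-12/5, 39/5); (-31/5, 17/5) → (-26/5, 12/5); (-5, 0) → (-4, -1)
T4 scale by (1, 3/2): (-37/5, 14/5) → (-37/5, 21/5); (-12/5, 39/5) → (-12/5, 117/10); (-26/5, 12/5) → (-26/5, 18/5); (-4, -1) → (-4, -3/2)

image vertices: (-37/5, 21/5), (-12/5, 117/10), (-26/5, 18/5), (-4, -3/2)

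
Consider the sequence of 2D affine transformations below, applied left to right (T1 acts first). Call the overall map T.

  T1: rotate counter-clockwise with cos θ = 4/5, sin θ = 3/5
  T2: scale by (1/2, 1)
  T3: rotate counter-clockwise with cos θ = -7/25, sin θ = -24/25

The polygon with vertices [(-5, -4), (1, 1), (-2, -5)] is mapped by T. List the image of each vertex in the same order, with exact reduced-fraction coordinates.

image vertices: (-716/125, 313/125), (329/250, -61/125), (-1297/250, 98/125)

T1 rotate counter-clockwise with cos θ = 4/5, sin θ = 3/5: (-5, -4) → (-8/5, -31/5); (1, 1) → (1/5, 7/5); (-2, -5) → (7/5, -26/5)
T2 scale by (1/2, 1): (-8/5, -31/5) → (-4/5, -31/5); (1/5, 7/5) → (1/10, 7/5); (7/5, -26/5) → (7/10, -26/5)
T3 rotate counter-clockwise with cos θ = -7/25, sin θ = -24/25: (-4/5, -31/5) → (-716/125, 313/125); (1/10, 7/5) → (329/250, -61/125); (7/10, -26/5) → (-1297/250, 98/125)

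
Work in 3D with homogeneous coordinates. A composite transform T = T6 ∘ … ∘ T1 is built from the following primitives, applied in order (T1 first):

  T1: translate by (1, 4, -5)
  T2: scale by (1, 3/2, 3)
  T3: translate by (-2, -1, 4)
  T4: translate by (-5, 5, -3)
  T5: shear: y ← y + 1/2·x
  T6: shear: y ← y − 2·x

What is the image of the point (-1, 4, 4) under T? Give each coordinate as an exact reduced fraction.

T1 translate by (1, 4, -5): (-1, 4, 4) → (0, 8, -1)
T2 scale by (1, 3/2, 3): (0, 8, -1) → (0, 12, -3)
T3 translate by (-2, -1, 4): (0, 12, -3) → (-2, 11, 1)
T4 translate by (-5, 5, -3): (-2, 11, 1) → (-7, 16, -2)
T5 shear: y ← y + 1/2·x: (-7, 16, -2) → (-7, 25/2, -2)
T6 shear: y ← y − 2·x: (-7, 25/2, -2) → (-7, 53/2, -2)

T(p) = (-7, 53/2, -2)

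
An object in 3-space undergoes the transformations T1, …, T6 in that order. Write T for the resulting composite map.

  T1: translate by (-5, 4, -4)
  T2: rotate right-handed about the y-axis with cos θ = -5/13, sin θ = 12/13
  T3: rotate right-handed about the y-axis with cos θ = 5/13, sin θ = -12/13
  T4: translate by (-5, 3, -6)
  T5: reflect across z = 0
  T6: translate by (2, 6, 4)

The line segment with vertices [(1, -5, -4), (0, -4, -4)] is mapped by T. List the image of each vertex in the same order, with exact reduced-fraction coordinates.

image vertices: (-1943/169, 8, 2162/169), (-2062/169, 9, 2042/169)

T1 translate by (-5, 4, -4): (1, -5, -4) → (-4, -1, -8); (0, -4, -4) → (-5, 0, -8)
T2 rotate right-handed about the y-axis with cos θ = -5/13, sin θ = 12/13: (-4, -1, -8) → (-76/13, -1, 88/13); (-5, 0, -8) → (-71/13, 0, 100/13)
T3 rotate right-handed about the y-axis with cos θ = 5/13, sin θ = -12/13: (-76/13, -1, 88/13) → (-1436/169, -1, -472/169); (-71/13, 0, 100/13) → (-1555/169, 0, -352/169)
T4 translate by (-5, 3, -6): (-1436/169, -1, -472/169) → (-2281/169, 2, -1486/169); (-1555/169, 0, -352/169) → (-2400/169, 3, -1366/169)
T5 reflect across z = 0: (-2281/169, 2, -1486/169) → (-2281/169, 2, 1486/169); (-2400/169, 3, -1366/169) → (-2400/169, 3, 1366/169)
T6 translate by (2, 6, 4): (-2281/169, 2, 1486/169) → (-1943/169, 8, 2162/169); (-2400/169, 3, 1366/169) → (-2062/169, 9, 2042/169)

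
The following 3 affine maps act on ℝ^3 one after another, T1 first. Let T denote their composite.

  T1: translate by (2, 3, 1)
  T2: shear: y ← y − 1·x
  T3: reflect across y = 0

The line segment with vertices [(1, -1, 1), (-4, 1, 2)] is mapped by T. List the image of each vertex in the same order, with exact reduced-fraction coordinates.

image vertices: (3, 1, 2), (-2, -6, 3)

T1 translate by (2, 3, 1): (1, -1, 1) → (3, 2, 2); (-4, 1, 2) → (-2, 4, 3)
T2 shear: y ← y − 1·x: (3, 2, 2) → (3, -1, 2); (-2, 4, 3) → (-2, 6, 3)
T3 reflect across y = 0: (3, -1, 2) → (3, 1, 2); (-2, 6, 3) → (-2, -6, 3)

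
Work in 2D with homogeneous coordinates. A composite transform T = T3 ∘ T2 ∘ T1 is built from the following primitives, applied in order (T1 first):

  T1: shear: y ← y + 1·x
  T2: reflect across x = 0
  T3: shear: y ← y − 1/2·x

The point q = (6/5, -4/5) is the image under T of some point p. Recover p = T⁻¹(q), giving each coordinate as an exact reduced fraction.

p = (-6/5, 1)

T1 = [1 0 0; 1 1 0; 0 0 1]
T2·T1 = [-1 0 0; 1 1 0; 0 0 1]
T3·…·T1 = [-1 0 0; 3/2 1 0; 0 0 1]
det M = -1; M⁻¹ = [-1 0 0; 3/2 1 0; 0 0 1]
M⁻¹ · (6/5, -4/5)ᵀ = (-6/5, 1)ᵀ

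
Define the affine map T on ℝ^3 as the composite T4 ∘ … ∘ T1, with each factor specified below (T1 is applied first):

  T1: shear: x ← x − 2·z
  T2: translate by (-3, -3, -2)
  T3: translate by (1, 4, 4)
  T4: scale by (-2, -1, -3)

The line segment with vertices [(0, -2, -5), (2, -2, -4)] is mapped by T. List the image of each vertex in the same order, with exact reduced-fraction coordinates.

image vertices: (-16, 1, 9), (-16, 1, 6)

T1 shear: x ← x − 2·z: (0, -2, -5) → (10, -2, -5); (2, -2, -4) → (10, -2, -4)
T2 translate by (-3, -3, -2): (10, -2, -5) → (7, -5, -7); (10, -2, -4) → (7, -5, -6)
T3 translate by (1, 4, 4): (7, -5, -7) → (8, -1, -3); (7, -5, -6) → (8, -1, -2)
T4 scale by (-2, -1, -3): (8, -1, -3) → (-16, 1, 9); (8, -1, -2) → (-16, 1, 6)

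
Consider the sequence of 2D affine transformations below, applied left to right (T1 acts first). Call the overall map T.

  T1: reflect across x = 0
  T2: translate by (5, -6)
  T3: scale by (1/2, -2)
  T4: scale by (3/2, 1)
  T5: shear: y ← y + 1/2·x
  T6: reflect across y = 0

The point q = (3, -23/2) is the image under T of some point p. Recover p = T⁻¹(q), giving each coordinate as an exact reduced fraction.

T1 = [-1 0 0; 0 1 0; 0 0 1]
T2·T1 = [-1 0 5; 0 1 -6; 0 0 1]
T3·…·T1 = [-1/2 0 5/2; 0 -2 12; 0 0 1]
T4·…·T1 = [-3/4 0 15/4; 0 -2 12; 0 0 1]
T5·…·T1 = [-3/4 0 15/4; -3/8 -2 111/8; 0 0 1]
T6·…·T1 = [-3/4 0 15/4; 3/8 2 -111/8; 0 0 1]
det M = -3/2; M⁻¹ = [-4/3 0 5; 1/4 1/2 6; 0 0 1]
M⁻¹ · (3, -23/2)ᵀ = (1, 1)ᵀ

p = (1, 1)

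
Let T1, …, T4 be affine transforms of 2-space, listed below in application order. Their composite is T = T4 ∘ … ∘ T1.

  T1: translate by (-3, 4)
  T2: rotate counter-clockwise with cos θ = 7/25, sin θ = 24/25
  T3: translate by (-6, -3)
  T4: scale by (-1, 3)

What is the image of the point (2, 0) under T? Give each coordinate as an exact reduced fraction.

T1 translate by (-3, 4): (2, 0) → (-1, 4)
T2 rotate counter-clockwise with cos θ = 7/25, sin θ = 24/25: (-1, 4) → (-103/25, 4/25)
T3 translate by (-6, -3): (-103/25, 4/25) → (-253/25, -71/25)
T4 scale by (-1, 3): (-253/25, -71/25) → (253/25, -213/25)

T(p) = (253/25, -213/25)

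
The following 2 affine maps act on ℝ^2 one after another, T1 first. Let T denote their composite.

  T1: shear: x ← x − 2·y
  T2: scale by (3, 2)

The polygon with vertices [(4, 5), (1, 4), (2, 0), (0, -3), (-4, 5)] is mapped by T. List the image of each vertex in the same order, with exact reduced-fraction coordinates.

image vertices: (-18, 10), (-21, 8), (6, 0), (18, -6), (-42, 10)

T1 shear: x ← x − 2·y: (4, 5) → (-6, 5); (1, 4) → (-7, 4); (2, 0) → (2, 0); (0, -3) → (6, -3); (-4, 5) → (-14, 5)
T2 scale by (3, 2): (-6, 5) → (-18, 10); (-7, 4) → (-21, 8); (2, 0) → (6, 0); (6, -3) → (18, -6); (-14, 5) → (-42, 10)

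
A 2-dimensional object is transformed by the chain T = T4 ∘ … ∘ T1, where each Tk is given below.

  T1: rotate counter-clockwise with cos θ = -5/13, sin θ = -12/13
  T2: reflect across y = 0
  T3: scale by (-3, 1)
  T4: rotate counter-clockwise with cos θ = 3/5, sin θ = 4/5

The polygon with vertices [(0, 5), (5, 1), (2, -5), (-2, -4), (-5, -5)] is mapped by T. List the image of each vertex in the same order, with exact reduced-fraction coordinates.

T1 rotate counter-clockwise with cos θ = -5/13, sin θ = -12/13: (0, 5) → (60/13, -25/13); (5, 1) → (-1, -5); (2, -5) → (-70/13, 1/13); (-2, -4) → (-38/13, 44/13); (-5, -5) → (-35/13, 85/13)
T2 reflect across y = 0: (60/13, -25/13) → (60/13, 25/13); (-1, -5) → (-1, 5); (-70/13, 1/13) → (-70/13, -1/13); (-38/13, 44/13) → (-38/13, -44/13); (-35/13, 85/13) → (-35/13, -85/13)
T3 scale by (-3, 1): (60/13, 25/13) → (-180/13, 25/13); (-1, 5) → (3, 5); (-70/13, -1/13) → (210/13, -1/13); (-38/13, -44/13) → (114/13, -44/13); (-35/13, -85/13) → (105/13, -85/13)
T4 rotate counter-clockwise with cos θ = 3/5, sin θ = 4/5: (-180/13, 25/13) → (-128/13, -129/13); (3, 5) → (-11/5, 27/5); (210/13, -1/13) → (634/65, 837/65); (114/13, -44/13) → (518/65, 324/65); (105/13, -85/13) → (131/13, 33/13)

image vertices: (-128/13, -129/13), (-11/5, 27/5), (634/65, 837/65), (518/65, 324/65), (131/13, 33/13)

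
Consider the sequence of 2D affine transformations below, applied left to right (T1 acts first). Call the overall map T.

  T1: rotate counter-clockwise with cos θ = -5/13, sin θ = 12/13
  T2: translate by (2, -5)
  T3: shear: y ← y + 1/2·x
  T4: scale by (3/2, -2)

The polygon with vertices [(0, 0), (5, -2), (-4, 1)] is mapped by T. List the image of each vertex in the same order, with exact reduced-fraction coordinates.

T1 rotate counter-clockwise with cos θ = -5/13, sin θ = 12/13: (0, 0) → (0, 0); (5, -2) → (-1/13, 70/13); (-4, 1) → (8/13, -53/13)
T2 translate by (2, -5): (0, 0) → (2, -5); (-1/13, 70/13) → (25/13, 5/13); (8/13, -53/13) → (34/13, -118/13)
T3 shear: y ← y + 1/2·x: (2, -5) → (2, -4); (25/13, 5/13) → (25/13, 35/26); (34/13, -118/13) → (34/13, -101/13)
T4 scale by (3/2, -2): (2, -4) → (3, 8); (25/13, 35/26) → (75/26, -35/13); (34/13, -101/13) → (51/13, 202/13)

image vertices: (3, 8), (75/26, -35/13), (51/13, 202/13)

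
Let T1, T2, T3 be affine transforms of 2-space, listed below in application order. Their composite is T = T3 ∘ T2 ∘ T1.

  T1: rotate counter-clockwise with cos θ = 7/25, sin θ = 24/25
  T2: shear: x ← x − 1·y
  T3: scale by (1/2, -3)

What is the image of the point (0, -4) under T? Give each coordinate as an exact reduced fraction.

T1 rotate counter-clockwise with cos θ = 7/25, sin θ = 24/25: (0, -4) → (96/25, -28/25)
T2 shear: x ← x − 1·y: (96/25, -28/25) → (124/25, -28/25)
T3 scale by (1/2, -3): (124/25, -28/25) → (62/25, 84/25)

T(p) = (62/25, 84/25)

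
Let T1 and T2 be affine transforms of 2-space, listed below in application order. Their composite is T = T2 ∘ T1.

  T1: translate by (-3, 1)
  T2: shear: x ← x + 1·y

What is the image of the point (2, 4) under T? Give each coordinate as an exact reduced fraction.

T(p) = (4, 5)

T1 translate by (-3, 1): (2, 4) → (-1, 5)
T2 shear: x ← x + 1·y: (-1, 5) → (4, 5)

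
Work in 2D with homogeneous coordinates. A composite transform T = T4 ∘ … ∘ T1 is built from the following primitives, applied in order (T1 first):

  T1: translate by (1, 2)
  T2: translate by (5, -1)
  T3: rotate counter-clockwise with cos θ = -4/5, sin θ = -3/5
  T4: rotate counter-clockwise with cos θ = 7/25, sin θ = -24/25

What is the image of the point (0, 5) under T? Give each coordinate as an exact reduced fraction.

T1 translate by (1, 2): (0, 5) → (1, 7)
T2 translate by (5, -1): (1, 7) → (6, 6)
T3 rotate counter-clockwise with cos θ = -4/5, sin θ = -3/5: (6, 6) → (-6/5, -42/5)
T4 rotate counter-clockwise with cos θ = 7/25, sin θ = -24/25: (-6/5, -42/5) → (-42/5, -6/5)

T(p) = (-42/5, -6/5)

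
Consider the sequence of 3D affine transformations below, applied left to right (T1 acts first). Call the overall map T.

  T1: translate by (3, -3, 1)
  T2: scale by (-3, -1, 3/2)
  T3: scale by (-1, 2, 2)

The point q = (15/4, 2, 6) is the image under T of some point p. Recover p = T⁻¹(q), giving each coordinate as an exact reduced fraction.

p = (-7/4, 2, 1)

T1 = [1 0 0 3; 0 1 0 -3; 0 0 1 1; 0 0 0 1]
T2·T1 = [-3 0 0 -9; 0 -1 0 3; 0 0 3/2 3/2; 0 0 0 1]
T3·…·T1 = [3 0 0 9; 0 -2 0 6; 0 0 3 3; 0 0 0 1]
det M = -18; M⁻¹ = [1/3 0 0 -3; 0 -1/2 0 3; 0 0 1/3 -1; 0 0 0 1]
M⁻¹ · (15/4, 2, 6)ᵀ = (-7/4, 2, 1)ᵀ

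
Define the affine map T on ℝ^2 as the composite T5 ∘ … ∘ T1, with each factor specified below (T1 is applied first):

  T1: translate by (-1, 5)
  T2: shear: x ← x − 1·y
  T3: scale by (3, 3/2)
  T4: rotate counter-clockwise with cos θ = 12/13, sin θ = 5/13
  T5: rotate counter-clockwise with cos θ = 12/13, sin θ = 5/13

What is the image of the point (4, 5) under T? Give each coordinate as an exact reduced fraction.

T(p) = (-4299/169, -735/169)

T1 translate by (-1, 5): (4, 5) → (3, 10)
T2 shear: x ← x − 1·y: (3, 10) → (-7, 10)
T3 scale by (3, 3/2): (-7, 10) → (-21, 15)
T4 rotate counter-clockwise with cos θ = 12/13, sin θ = 5/13: (-21, 15) → (-327/13, 75/13)
T5 rotate counter-clockwise with cos θ = 12/13, sin θ = 5/13: (-327/13, 75/13) → (-4299/169, -735/169)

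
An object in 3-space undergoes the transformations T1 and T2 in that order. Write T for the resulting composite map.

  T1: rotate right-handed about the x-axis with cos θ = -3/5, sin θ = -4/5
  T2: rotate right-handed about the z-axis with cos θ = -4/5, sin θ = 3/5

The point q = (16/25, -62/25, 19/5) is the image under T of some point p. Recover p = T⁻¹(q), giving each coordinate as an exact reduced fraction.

p = (-2, -4, -1)

T1 = [1 0 0 0; 0 -3/5 4/5 0; 0 -4/5 -3/5 0; 0 0 0 1]
T2·T1 = [-4/5 9/25 -12/25 0; 3/5 12/25 -16/25 0; 0 -4/5 -3/5 0; 0 0 0 1]
det M = 1; M⁻¹ = [-4/5 3/5 0 0; 9/25 12/25 -4/5 0; -12/25 -16/25 -3/5 0; 0 0 0 1]
M⁻¹ · (16/25, -62/25, 19/5)ᵀ = (-2, -4, -1)ᵀ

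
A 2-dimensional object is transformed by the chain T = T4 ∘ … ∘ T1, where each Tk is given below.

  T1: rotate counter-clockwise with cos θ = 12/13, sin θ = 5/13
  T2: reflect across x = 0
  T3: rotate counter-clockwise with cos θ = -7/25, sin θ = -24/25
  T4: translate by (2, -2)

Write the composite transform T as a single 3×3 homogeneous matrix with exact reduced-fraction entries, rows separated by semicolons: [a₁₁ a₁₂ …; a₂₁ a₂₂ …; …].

T = [204/325 253/325 2; 253/325 -204/325 -2; 0 0 1]

T1 = [12/13 -5/13 0; 5/13 12/13 0; 0 0 1]
T2·T1 = [-12/13 5/13 0; 5/13 12/13 0; 0 0 1]
T3·…·T1 = [204/325 253/325 0; 253/325 -204/325 0; 0 0 1]
T4·…·T1 = [204/325 253/325 2; 253/325 -204/325 -2; 0 0 1]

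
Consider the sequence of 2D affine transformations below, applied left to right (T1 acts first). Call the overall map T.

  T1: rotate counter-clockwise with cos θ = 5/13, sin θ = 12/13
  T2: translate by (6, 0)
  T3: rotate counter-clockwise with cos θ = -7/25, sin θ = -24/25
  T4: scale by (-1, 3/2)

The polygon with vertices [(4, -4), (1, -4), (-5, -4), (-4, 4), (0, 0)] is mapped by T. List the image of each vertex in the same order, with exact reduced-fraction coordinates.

T1 rotate counter-clockwise with cos θ = 5/13, sin θ = 12/13: (4, -4) → (68/13, 28/13); (1, -4) → (53/13, -8/13); (-5, -4) → (23/13, -80/13); (-4, 4) → (-68/13, -28/13); (0, 0) → (0, 0)
T2 translate by (6, 0): (68/13, 28/13) → (146/13, 28/13); (53/13, -8/13) → (131/13, -8/13); (23/13, -80/13) → (101/13, -80/13); (-68/13, -28/13) → (10/13, -28/13); (0, 0) → (6, 0)
T3 rotate counter-clockwise with cos θ = -7/25, sin θ = -24/25: (146/13, 28/13) → (-14/13, -148/13); (131/13, -8/13) → (-1109/325, -3088/325); (101/13, -80/13) → (-2627/325, -1864/325); (10/13, -28/13) → (-742/325, -44/325); (6, 0) → (-42/25, -144/25)
T4 scale by (-1, 3/2): (-14/13, -148/13) → (14/13, -222/13); (-1109/325, -3088/325) → (1109/325, -4632/325); (-2627/325, -1864/325) → (2627/325, -2796/325); (-742/325, -44/325) → (742/325, -66/325); (-42/25, -144/25) → (42/25, -216/25)

image vertices: (14/13, -222/13), (1109/325, -4632/325), (2627/325, -2796/325), (742/325, -66/325), (42/25, -216/25)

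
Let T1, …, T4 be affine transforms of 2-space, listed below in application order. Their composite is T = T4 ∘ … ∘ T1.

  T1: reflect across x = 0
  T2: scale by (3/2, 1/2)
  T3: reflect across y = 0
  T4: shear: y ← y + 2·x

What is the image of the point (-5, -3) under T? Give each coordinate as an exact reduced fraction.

T(p) = (15/2, 33/2)

T1 reflect across x = 0: (-5, -3) → (5, -3)
T2 scale by (3/2, 1/2): (5, -3) → (15/2, -3/2)
T3 reflect across y = 0: (15/2, -3/2) → (15/2, 3/2)
T4 shear: y ← y + 2·x: (15/2, 3/2) → (15/2, 33/2)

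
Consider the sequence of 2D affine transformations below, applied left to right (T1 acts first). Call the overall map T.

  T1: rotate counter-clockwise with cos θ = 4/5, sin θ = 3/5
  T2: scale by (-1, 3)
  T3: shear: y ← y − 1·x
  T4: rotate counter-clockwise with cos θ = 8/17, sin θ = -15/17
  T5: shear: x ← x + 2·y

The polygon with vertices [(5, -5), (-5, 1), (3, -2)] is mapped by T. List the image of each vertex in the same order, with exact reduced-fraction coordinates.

T1 rotate counter-clockwise with cos θ = 4/5, sin θ = 3/5: (5, -5) → (7, -1); (-5, 1) → (-23/5, -11/5); (3, -2) → (18/5, 1/5)
T2 scale by (-1, 3): (7, -1) → (-7, -3); (-23/5, -11/5) → (23/5, -33/5); (18/5, 1/5) → (-18/5, 3/5)
T3 shear: y ← y − 1·x: (-7, -3) → (-7, 4); (23/5, -33/5) → (23/5, -56/5); (-18/5, 3/5) → (-18/5, 21/5)
T4 rotate counter-clockwise with cos θ = 8/17, sin θ = -15/17: (-7, 4) → (4/17, 137/17); (23/5, -56/5) → (-656/85, -793/85); (-18/5, 21/5) → (171/85, 438/85)
T5 shear: x ← x + 2·y: (4/17, 137/17) → (278/17, 137/17); (-656/85, -793/85) → (-2242/85, -793/85); (171/85, 438/85) → (1047/85, 438/85)

image vertices: (278/17, 137/17), (-2242/85, -793/85), (1047/85, 438/85)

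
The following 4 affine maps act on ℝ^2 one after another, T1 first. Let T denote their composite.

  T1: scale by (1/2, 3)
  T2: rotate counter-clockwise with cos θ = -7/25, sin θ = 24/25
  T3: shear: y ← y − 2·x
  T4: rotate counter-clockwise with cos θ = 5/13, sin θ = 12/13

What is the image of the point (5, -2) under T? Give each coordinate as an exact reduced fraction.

T(p) = (4889/650, 763/325)

T1 scale by (1/2, 3): (5, -2) → (5/2, -6)
T2 rotate counter-clockwise with cos θ = -7/25, sin θ = 24/25: (5/2, -6) → (253/50, 102/25)
T3 shear: y ← y − 2·x: (253/50, 102/25) → (253/50, -151/25)
T4 rotate counter-clockwise with cos θ = 5/13, sin θ = 12/13: (253/50, -151/25) → (4889/650, 763/325)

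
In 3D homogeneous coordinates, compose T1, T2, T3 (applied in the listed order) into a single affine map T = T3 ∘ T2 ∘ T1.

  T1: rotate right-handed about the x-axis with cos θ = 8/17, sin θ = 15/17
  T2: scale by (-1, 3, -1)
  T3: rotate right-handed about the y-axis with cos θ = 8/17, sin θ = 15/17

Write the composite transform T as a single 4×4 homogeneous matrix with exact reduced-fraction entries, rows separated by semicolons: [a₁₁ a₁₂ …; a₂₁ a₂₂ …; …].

T = [-8/17 -225/289 -120/289 0; 0 24/17 -45/17 0; 15/17 -120/289 -64/289 0; 0 0 0 1]

T1 = [1 0 0 0; 0 8/17 -15/17 0; 0 15/17 8/17 0; 0 0 0 1]
T2·T1 = [-1 0 0 0; 0 24/17 -45/17 0; 0 -15/17 -8/17 0; 0 0 0 1]
T3·…·T1 = [-8/17 -225/289 -120/289 0; 0 24/17 -45/17 0; 15/17 -120/289 -64/289 0; 0 0 0 1]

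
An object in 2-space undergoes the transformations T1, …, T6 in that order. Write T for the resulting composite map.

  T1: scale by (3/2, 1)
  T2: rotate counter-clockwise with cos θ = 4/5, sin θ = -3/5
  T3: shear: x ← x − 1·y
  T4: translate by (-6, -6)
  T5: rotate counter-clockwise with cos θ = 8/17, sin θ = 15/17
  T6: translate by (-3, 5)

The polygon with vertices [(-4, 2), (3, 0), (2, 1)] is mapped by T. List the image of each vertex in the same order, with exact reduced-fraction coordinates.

image vertices: (-787/85, -717/85), (819/170, 199/170), (38/17, -1/17)

T1 scale by (3/2, 1): (-4, 2) → (-6, 2); (3, 0) → (9/2, 0); (2, 1) → (3, 1)
T2 rotate counter-clockwise with cos θ = 4/5, sin θ = -3/5: (-6, 2) → (-18/5, 26/5); (9/2, 0) → (18/5, -27/10); (3, 1) → (3, -1)
T3 shear: x ← x − 1·y: (-18/5, 26/5) → (-44/5, 26/5); (18/5, -27/10) → (63/10, -27/10); (3, -1) → (4, -1)
T4 translate by (-6, -6): (-44/5, 26/5) → (-74/5, -4/5); (63/10, -27/10) → (3/10, -87/10); (4, -1) → (-2, -7)
T5 rotate counter-clockwise with cos θ = 8/17, sin θ = 15/17: (-74/5, -4/5) → (-532/85, -1142/85); (3/10, -87/10) → (1329/170, -651/170); (-2, -7) → (89/17, -86/17)
T6 translate by (-3, 5): (-532/85, -1142/85) → (-787/85, -717/85); (1329/170, -651/170) → (819/170, 199/170); (89/17, -86/17) → (38/17, -1/17)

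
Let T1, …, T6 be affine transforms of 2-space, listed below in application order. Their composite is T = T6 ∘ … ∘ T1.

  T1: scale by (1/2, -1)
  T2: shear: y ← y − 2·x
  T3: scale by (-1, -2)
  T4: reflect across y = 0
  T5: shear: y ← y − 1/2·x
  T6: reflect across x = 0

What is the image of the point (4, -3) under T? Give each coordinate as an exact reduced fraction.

T(p) = (2, -1)

T1 scale by (1/2, -1): (4, -3) → (2, 3)
T2 shear: y ← y − 2·x: (2, 3) → (2, -1)
T3 scale by (-1, -2): (2, -1) → (-2, 2)
T4 reflect across y = 0: (-2, 2) → (-2, -2)
T5 shear: y ← y − 1/2·x: (-2, -2) → (-2, -1)
T6 reflect across x = 0: (-2, -1) → (2, -1)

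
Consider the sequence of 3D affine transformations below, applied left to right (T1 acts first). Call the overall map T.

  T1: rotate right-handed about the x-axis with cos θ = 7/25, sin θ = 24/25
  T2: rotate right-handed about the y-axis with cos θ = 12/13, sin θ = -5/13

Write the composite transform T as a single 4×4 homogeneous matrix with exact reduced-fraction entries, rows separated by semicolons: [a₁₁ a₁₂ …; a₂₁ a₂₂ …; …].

T1 = [1 0 0 0; 0 7/25 -24/25 0; 0 24/25 7/25 0; 0 0 0 1]
T2·T1 = [12/13 -24/65 -7/65 0; 0 7/25 -24/25 0; 5/13 288/325 84/325 0; 0 0 0 1]

T = [12/13 -24/65 -7/65 0; 0 7/25 -24/25 0; 5/13 288/325 84/325 0; 0 0 0 1]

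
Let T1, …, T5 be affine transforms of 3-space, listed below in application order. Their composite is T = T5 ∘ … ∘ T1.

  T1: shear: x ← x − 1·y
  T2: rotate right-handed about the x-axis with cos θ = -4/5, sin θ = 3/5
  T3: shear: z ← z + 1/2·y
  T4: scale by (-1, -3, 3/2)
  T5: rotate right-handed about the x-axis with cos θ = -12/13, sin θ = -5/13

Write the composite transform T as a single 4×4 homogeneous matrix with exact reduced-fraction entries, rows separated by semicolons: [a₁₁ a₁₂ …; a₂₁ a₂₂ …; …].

T1 = [1 -1 0 0; 0 1 0 0; 0 0 1 0; 0 0 0 1]
T2·T1 = [1 -1 0 0; 0 -4/5 -3/5 0; 0 3/5 -4/5 0; 0 0 0 1]
T3·…·T1 = [1 -1 0 0; 0 -4/5 -3/5 0; 0 1/5 -11/10 0; 0 0 0 1]
T4·…·T1 = [-1 1 0 0; 0 12/5 9/5 0; 0 3/10 -33/20 0; 0 0 0 1]
T5·…·T1 = [-1 1 0 0; 0 -21/10 -597/260 0; 0 -6/5 54/65 0; 0 0 0 1]

T = [-1 1 0 0; 0 -21/10 -597/260 0; 0 -6/5 54/65 0; 0 0 0 1]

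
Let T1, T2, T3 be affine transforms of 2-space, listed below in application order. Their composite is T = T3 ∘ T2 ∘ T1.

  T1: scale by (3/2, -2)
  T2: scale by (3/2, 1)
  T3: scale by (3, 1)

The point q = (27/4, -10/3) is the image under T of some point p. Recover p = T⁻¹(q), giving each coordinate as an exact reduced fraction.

T1 = [3/2 0 0; 0 -2 0; 0 0 1]
T2·T1 = [9/4 0 0; 0 -2 0; 0 0 1]
T3·…·T1 = [27/4 0 0; 0 -2 0; 0 0 1]
det M = -27/2; M⁻¹ = [4/27 0 0; 0 -1/2 0; 0 0 1]
M⁻¹ · (27/4, -10/3)ᵀ = (1, 5/3)ᵀ

p = (1, 5/3)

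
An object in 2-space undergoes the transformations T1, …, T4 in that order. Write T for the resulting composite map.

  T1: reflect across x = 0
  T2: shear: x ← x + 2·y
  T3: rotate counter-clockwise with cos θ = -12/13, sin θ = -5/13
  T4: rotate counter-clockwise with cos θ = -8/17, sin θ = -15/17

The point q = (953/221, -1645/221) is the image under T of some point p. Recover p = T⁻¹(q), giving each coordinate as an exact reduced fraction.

T1 = [-1 0 0; 0 1 0; 0 0 1]
T2·T1 = [-1 2 0; 0 1 0; 0 0 1]
T3·…·T1 = [12/13 -19/13 0; 5/13 -22/13 0; 0 0 1]
T4·…·T1 = [-21/221 -178/221 0; -220/221 461/221 0; 0 0 1]
det M = -1; M⁻¹ = [-461/221 -178/221 0; -220/221 21/221 0; 0 0 1]
M⁻¹ · (953/221, -1645/221)ᵀ = (-3, -5)ᵀ

p = (-3, -5)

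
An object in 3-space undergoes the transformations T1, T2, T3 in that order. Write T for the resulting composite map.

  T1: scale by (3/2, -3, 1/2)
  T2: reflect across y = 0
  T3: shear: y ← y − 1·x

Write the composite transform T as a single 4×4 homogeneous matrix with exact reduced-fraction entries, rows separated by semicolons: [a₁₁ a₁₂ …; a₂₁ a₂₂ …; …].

T1 = [3/2 0 0 0; 0 -3 0 0; 0 0 1/2 0; 0 0 0 1]
T2·T1 = [3/2 0 0 0; 0 3 0 0; 0 0 1/2 0; 0 0 0 1]
T3·…·T1 = [3/2 0 0 0; -3/2 3 0 0; 0 0 1/2 0; 0 0 0 1]

T = [3/2 0 0 0; -3/2 3 0 0; 0 0 1/2 0; 0 0 0 1]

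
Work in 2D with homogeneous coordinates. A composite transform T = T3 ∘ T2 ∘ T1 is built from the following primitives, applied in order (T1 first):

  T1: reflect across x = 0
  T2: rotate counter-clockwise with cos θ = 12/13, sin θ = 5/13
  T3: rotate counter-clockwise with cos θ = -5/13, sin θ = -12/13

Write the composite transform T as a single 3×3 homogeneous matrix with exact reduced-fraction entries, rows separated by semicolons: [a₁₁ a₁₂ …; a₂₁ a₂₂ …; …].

T1 = [-1 0 0; 0 1 0; 0 0 1]
T2·T1 = [-12/13 -5/13 0; -5/13 12/13 0; 0 0 1]
T3·…·T1 = [0 1 0; 1 0 0; 0 0 1]

T = [0 1 0; 1 0 0; 0 0 1]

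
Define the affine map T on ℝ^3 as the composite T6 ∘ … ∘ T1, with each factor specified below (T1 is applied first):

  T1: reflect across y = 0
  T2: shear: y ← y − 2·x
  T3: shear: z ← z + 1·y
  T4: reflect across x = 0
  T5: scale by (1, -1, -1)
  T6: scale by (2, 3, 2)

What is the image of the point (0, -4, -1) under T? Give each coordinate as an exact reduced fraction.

T(p) = (0, -12, -6)

T1 reflect across y = 0: (0, -4, -1) → (0, 4, -1)
T2 shear: y ← y − 2·x: (0, 4, -1) → (0, 4, -1)
T3 shear: z ← z + 1·y: (0, 4, -1) → (0, 4, 3)
T4 reflect across x = 0: (0, 4, 3) → (0, 4, 3)
T5 scale by (1, -1, -1): (0, 4, 3) → (0, -4, -3)
T6 scale by (2, 3, 2): (0, -4, -3) → (0, -12, -6)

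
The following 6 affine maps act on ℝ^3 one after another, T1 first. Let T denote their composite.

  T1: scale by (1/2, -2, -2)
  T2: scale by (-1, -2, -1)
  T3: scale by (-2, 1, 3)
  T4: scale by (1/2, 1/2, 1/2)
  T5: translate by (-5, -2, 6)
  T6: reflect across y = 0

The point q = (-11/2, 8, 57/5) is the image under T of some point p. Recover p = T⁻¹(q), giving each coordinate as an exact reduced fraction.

T1 = [1/2 0 0 0; 0 -2 0 0; 0 0 -2 0; 0 0 0 1]
T2·T1 = [-1/2 0 0 0; 0 4 0 0; 0 0 2 0; 0 0 0 1]
T3·…·T1 = [1 0 0 0; 0 4 0 0; 0 0 6 0; 0 0 0 1]
T4·…·T1 = [1/2 0 0 0; 0 2 0 0; 0 0 3 0; 0 0 0 1]
T5·…·T1 = [1/2 0 0 -5; 0 2 0 -2; 0 0 3 6; 0 0 0 1]
T6·…·T1 = [1/2 0 0 -5; 0 -2 0 2; 0 0 3 6; 0 0 0 1]
det M = -3; M⁻¹ = [2 0 0 10; 0 -1/2 0 1; 0 0 1/3 -2; 0 0 0 1]
M⁻¹ · (-11/2, 8, 57/5)ᵀ = (-1, -3, 9/5)ᵀ

p = (-1, -3, 9/5)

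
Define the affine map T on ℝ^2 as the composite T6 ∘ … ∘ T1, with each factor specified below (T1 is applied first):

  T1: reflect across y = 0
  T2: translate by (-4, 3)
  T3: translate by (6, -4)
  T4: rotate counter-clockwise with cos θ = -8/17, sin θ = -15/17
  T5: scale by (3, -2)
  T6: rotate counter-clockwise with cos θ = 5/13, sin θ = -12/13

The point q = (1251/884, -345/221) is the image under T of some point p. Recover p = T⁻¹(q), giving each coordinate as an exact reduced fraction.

p = (-2, -7/4)

T1 = [1 0 0; 0 -1 0; 0 0 1]
T2·T1 = [1 0 -4; 0 -1 3; 0 0 1]
T3·…·T1 = [1 0 2; 0 -1 -1; 0 0 1]
T4·…·T1 = [-8/17 -15/17 -31/17; -15/17 8/17 -22/17; 0 0 1]
T5·…·T1 = [-24/17 -45/17 -93/17; 30/17 -16/17 44/17; 0 0 1]
T6·…·T1 = [240/221 -417/221 63/221; 438/221 460/221 1336/221; 0 0 1]
det M = 6; M⁻¹ = [230/663 139/442 -2; -73/221 40/221 -1; 0 0 1]
M⁻¹ · (1251/884, -345/221)ᵀ = (-2, -7/4)ᵀ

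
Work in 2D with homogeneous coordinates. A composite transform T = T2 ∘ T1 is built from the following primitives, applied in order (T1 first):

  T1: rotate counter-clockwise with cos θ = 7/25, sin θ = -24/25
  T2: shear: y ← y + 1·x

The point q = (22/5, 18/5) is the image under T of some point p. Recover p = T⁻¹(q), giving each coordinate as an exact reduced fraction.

T1 = [7/25 24/25 0; -24/25 7/25 0; 0 0 1]
T2·T1 = [7/25 24/25 0; -17/25 31/25 0; 0 0 1]
det M = 1; M⁻¹ = [31/25 -24/25 0; 17/25 7/25 0; 0 0 1]
M⁻¹ · (22/5, 18/5)ᵀ = (2, 4)ᵀ

p = (2, 4)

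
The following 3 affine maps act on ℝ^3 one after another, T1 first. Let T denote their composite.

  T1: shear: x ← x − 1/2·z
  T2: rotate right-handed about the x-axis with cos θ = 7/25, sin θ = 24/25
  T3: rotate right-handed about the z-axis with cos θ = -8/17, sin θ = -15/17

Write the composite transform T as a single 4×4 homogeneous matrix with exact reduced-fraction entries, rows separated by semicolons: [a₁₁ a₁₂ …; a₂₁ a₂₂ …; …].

T1 = [1 0 -1/2 0; 0 1 0 0; 0 0 1 0; 0 0 0 1]
T2·T1 = [1 0 -1/2 0; 0 7/25 -24/25 0; 0 24/25 7/25 0; 0 0 0 1]
T3·…·T1 = [-8/17 21/85 -52/85 0; -15/17 -56/425 759/850 0; 0 24/25 7/25 0; 0 0 0 1]

T = [-8/17 21/85 -52/85 0; -15/17 -56/425 759/850 0; 0 24/25 7/25 0; 0 0 0 1]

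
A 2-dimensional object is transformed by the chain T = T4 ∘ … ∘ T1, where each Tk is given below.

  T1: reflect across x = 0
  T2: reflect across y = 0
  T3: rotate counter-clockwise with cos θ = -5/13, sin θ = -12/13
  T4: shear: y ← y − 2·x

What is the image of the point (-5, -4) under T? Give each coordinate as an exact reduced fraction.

T(p) = (23/13, -126/13)

T1 reflect across x = 0: (-5, -4) → (5, -4)
T2 reflect across y = 0: (5, -4) → (5, 4)
T3 rotate counter-clockwise with cos θ = -5/13, sin θ = -12/13: (5, 4) → (23/13, -80/13)
T4 shear: y ← y − 2·x: (23/13, -80/13) → (23/13, -126/13)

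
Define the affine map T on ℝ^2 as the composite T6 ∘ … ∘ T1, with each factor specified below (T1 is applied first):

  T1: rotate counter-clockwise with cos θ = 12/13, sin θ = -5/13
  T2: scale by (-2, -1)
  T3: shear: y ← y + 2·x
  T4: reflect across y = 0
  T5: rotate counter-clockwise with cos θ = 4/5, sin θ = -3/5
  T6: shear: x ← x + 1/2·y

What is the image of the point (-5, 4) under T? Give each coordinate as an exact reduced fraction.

T(p) = (-47/13, -588/65)

T1 rotate counter-clockwise with cos θ = 12/13, sin θ = -5/13: (-5, 4) → (-40/13, 73/13)
T2 scale by (-2, -1): (-40/13, 73/13) → (80/13, -73/13)
T3 shear: y ← y + 2·x: (80/13, -73/13) → (80/13, 87/13)
T4 reflect across y = 0: (80/13, 87/13) → (80/13, -87/13)
T5 rotate counter-clockwise with cos θ = 4/5, sin θ = -3/5: (80/13, -87/13) → (59/65, -588/65)
T6 shear: x ← x + 1/2·y: (59/65, -588/65) → (-47/13, -588/65)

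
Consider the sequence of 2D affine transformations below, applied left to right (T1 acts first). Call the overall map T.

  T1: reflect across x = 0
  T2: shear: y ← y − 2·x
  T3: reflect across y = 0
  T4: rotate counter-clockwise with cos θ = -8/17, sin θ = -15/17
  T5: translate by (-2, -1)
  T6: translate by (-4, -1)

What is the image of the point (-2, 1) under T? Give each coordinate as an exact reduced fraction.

T1 reflect across x = 0: (-2, 1) → (2, 1)
T2 shear: y ← y − 2·x: (2, 1) → (2, -3)
T3 reflect across y = 0: (2, -3) → (2, 3)
T4 rotate counter-clockwise with cos θ = -8/17, sin θ = -15/17: (2, 3) → (29/17, -54/17)
T5 translate by (-2, -1): (29/17, -54/17) → (-5/17, -71/17)
T6 translate by (-4, -1): (-5/17, -71/17) → (-73/17, -88/17)

T(p) = (-73/17, -88/17)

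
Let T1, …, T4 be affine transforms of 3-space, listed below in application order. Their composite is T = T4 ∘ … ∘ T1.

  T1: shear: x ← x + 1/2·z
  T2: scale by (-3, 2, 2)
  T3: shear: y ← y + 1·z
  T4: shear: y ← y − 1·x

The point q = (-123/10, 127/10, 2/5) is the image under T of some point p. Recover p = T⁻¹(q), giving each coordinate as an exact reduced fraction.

T1 = [1 0 1/2 0; 0 1 0 0; 0 0 1 0; 0 0 0 1]
T2·T1 = [-3 0 -3/2 0; 0 2 0 0; 0 0 2 0; 0 0 0 1]
T3·…·T1 = [-3 0 -3/2 0; 0 2 2 0; 0 0 2 0; 0 0 0 1]
T4·…·T1 = [-3 0 -3/2 0; 3 2 7/2 0; 0 0 2 0; 0 0 0 1]
det M = -12; M⁻¹ = [-1/3 0 -1/4 0; 1/2 1/2 -1/2 0; 0 0 1/2 0; 0 0 0 1]
M⁻¹ · (-123/10, 127/10, 2/5)ᵀ = (4, 0, 1/5)ᵀ

p = (4, 0, 1/5)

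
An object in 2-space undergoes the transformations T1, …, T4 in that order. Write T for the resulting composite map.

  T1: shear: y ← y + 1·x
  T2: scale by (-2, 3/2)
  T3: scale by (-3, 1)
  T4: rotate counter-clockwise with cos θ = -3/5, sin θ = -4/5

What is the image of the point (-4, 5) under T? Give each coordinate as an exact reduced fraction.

T(p) = (78/5, 183/10)

T1 shear: y ← y + 1·x: (-4, 5) → (-4, 1)
T2 scale by (-2, 3/2): (-4, 1) → (8, 3/2)
T3 scale by (-3, 1): (8, 3/2) → (-24, 3/2)
T4 rotate counter-clockwise with cos θ = -3/5, sin θ = -4/5: (-24, 3/2) → (78/5, 183/10)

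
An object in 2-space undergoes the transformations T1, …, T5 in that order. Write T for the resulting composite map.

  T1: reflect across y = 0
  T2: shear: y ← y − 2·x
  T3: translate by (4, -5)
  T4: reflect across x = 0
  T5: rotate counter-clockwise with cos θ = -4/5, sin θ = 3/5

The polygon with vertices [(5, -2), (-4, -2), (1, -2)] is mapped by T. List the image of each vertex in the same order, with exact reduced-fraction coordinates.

image vertices: (15, 5), (-3, -4), (7, 1)

T1 reflect across y = 0: (5, -2) → (5, 2); (-4, -2) → (-4, 2); (1, -2) → (1, 2)
T2 shear: y ← y − 2·x: (5, 2) → (5, -8); (-4, 2) → (-4, 10); (1, 2) → (1, 0)
T3 translate by (4, -5): (5, -8) → (9, -13); (-4, 10) → (0, 5); (1, 0) → (5, -5)
T4 reflect across x = 0: (9, -13) → (-9, -13); (0, 5) → (0, 5); (5, -5) → (-5, -5)
T5 rotate counter-clockwise with cos θ = -4/5, sin θ = 3/5: (-9, -13) → (15, 5); (0, 5) → (-3, -4); (-5, -5) → (7, 1)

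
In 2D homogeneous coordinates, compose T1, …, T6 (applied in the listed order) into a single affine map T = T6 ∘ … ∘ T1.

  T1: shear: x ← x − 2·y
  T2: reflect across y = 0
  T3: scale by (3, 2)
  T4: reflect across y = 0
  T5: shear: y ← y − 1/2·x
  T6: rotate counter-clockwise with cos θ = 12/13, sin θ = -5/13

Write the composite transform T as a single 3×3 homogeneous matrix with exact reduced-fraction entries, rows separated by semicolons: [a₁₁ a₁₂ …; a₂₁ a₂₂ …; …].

T1 = [1 -2 0; 0 1 0; 0 0 1]
T2·T1 = [1 -2 0; 0 -1 0; 0 0 1]
T3·…·T1 = [3 -6 0; 0 -2 0; 0 0 1]
T4·…·T1 = [3 -6 0; 0 2 0; 0 0 1]
T5·…·T1 = [3 -6 0; -3/2 5 0; 0 0 1]
T6·…·T1 = [57/26 -47/13 0; -33/13 90/13 0; 0 0 1]

T = [57/26 -47/13 0; -33/13 90/13 0; 0 0 1]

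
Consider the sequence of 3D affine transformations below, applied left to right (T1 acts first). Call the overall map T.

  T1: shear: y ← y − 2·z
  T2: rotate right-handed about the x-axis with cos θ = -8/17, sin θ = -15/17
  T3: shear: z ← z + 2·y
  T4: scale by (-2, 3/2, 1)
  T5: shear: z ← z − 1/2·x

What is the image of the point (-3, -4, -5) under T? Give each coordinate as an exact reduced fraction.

T1 shear: y ← y − 2·z: (-3, -4, -5) → (-3, 6, -5)
T2 rotate right-handed about the x-axis with cos θ = -8/17, sin θ = -15/17: (-3, 6, -5) → (-3, -123/17, -50/17)
T3 shear: z ← z + 2·y: (-3, -123/17, -50/17) → (-3, -123/17, -296/17)
T4 scale by (-2, 3/2, 1): (-3, -123/17, -296/17) → (6, -369/34, -296/17)
T5 shear: z ← z − 1/2·x: (6, -369/34, -296/17) → (6, -369/34, -347/17)

T(p) = (6, -369/34, -347/17)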